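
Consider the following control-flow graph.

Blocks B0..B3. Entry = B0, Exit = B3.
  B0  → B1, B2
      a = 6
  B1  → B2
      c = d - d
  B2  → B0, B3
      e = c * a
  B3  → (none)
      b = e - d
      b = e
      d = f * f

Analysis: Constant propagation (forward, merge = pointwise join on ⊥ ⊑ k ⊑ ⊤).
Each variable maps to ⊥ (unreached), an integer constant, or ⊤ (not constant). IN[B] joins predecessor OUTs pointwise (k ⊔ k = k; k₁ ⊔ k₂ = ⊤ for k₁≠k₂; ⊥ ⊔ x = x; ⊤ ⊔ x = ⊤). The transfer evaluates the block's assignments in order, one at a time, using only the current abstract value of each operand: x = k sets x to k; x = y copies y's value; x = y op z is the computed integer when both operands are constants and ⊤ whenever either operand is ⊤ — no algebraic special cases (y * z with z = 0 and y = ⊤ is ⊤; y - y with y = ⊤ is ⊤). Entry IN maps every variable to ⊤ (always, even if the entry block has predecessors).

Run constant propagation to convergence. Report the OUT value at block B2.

Answer: {a: 6, b: ⊤, c: ⊤, d: ⊤, e: ⊤, f: ⊤}

Trace:
Fixpoint table:
  B0:   IN=(all ⊤)   OUT={a:6; rest ⊤}
  B1:   IN={a:6; rest ⊤}   OUT={a:6; rest ⊤}
  B2:   IN={a:6; rest ⊤}   OUT={a:6; rest ⊤}
  B3:   IN={a:6; rest ⊤}   OUT={a:6; rest ⊤}

Merge at B2: IN[B2] = OUT[B0] ⊔ OUT[B1] = {a: 6, b: ⊤, c: ⊤, d: ⊤, e: ⊤, f: ⊤}
Applying B2's transfer function to that IN value gives OUT[B2] (row B2 above).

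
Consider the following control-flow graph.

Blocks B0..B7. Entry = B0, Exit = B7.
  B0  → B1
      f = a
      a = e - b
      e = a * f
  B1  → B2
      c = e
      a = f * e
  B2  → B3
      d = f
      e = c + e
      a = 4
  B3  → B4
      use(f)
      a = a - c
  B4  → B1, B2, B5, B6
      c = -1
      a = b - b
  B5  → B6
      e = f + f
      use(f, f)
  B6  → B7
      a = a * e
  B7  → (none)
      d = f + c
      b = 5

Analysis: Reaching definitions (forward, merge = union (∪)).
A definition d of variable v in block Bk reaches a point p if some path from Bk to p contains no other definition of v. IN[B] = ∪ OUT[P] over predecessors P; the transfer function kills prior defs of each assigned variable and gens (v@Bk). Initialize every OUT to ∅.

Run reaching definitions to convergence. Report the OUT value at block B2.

Answer: {a@B2, c@B1, c@B4, d@B2, e@B2, f@B0}

Working:
Per-block solution:
  B0:  IN={}  OUT={a@B0, e@B0, f@B0}
  B1:  IN={a@B0, a@B4, c@B4, d@B2, e@B0, e@B2, f@B0}  OUT={a@B1, c@B1, d@B2, e@B0, e@B2, f@B0}
  B2:  IN={a@B1, a@B4, c@B1, c@B4, d@B2, e@B0, e@B2, f@B0}  OUT={a@B2, c@B1, c@B4, d@B2, e@B2, f@B0}
  B3:  IN={a@B2, c@B1, c@B4, d@B2, e@B2, f@B0}  OUT={a@B3, c@B1, c@B4, d@B2, e@B2, f@B0}
  B4:  IN={a@B3, c@B1, c@B4, d@B2, e@B2, f@B0}  OUT={a@B4, c@B4, d@B2, e@B2, f@B0}
  B5:  IN={a@B4, c@B4, d@B2, e@B2, f@B0}  OUT={a@B4, c@B4, d@B2, e@B5, f@B0}
  B6:  IN={a@B4, c@B4, d@B2, e@B2, e@B5, f@B0}  OUT={a@B6, c@B4, d@B2, e@B2, e@B5, f@B0}
  B7:  IN={a@B6, c@B4, d@B2, e@B2, e@B5, f@B0}  OUT={a@B6, b@B7, c@B4, d@B7, e@B2, e@B5, f@B0}

Merge at B2: IN[B2] = OUT[B1] ⊔ OUT[B4] = {a@B1, a@B4, c@B1, c@B4, d@B2, e@B0, e@B2, f@B0}
Applying B2's transfer function to that IN value gives OUT[B2] (row B2 above).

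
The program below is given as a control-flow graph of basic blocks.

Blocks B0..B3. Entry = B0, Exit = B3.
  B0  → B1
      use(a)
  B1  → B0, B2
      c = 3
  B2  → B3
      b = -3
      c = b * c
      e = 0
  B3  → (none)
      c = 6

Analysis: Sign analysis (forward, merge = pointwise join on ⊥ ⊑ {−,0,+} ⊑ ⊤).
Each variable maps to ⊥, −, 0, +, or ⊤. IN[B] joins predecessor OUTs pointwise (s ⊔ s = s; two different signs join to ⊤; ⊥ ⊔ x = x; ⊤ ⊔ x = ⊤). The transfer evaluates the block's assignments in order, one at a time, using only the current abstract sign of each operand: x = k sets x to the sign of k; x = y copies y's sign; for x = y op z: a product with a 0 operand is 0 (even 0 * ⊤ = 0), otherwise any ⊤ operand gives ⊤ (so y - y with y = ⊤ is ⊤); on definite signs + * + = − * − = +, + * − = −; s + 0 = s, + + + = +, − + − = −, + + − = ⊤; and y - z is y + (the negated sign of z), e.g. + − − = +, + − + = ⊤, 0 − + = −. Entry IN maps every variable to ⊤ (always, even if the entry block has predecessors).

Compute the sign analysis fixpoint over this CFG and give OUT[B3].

Answer: {a: ⊤, b: -, c: +, d: ⊤, e: 0, f: ⊤}

Working:
Converged values:
  B0:   IN=(all ⊤)   OUT=(all ⊤)
  B1:   IN=(all ⊤)   OUT={c:+; rest ⊤}
  B2:   IN={c:+; rest ⊤}   OUT={b:-, c:-, e:0; rest ⊤}
  B3:   IN={b:-, c:-, e:0; rest ⊤}   OUT={b:-, c:+, e:0; rest ⊤}

Merge at B3: IN[B3] = OUT[B2] = {a: ⊤, b: -, c: -, d: ⊤, e: 0, f: ⊤}
Applying B3's transfer function to that IN value gives OUT[B3] (row B3 above).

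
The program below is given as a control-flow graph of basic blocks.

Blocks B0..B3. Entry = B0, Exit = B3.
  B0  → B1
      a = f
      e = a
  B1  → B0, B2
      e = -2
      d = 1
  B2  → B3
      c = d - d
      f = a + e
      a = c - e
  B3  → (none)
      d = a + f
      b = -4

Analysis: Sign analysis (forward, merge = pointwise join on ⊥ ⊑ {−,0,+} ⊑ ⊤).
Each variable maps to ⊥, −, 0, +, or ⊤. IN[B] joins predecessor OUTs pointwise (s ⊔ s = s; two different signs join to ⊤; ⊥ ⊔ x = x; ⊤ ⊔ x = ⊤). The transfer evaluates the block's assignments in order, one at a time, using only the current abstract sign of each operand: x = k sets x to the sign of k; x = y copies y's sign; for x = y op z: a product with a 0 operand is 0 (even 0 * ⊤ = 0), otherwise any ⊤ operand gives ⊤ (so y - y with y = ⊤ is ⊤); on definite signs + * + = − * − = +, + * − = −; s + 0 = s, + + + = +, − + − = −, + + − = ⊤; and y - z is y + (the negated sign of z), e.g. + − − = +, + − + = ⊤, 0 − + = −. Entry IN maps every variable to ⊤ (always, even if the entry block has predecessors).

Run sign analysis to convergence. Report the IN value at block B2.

Converged values:
  B0: | IN=(all ⊤) | OUT=(all ⊤)
  B1: | IN=(all ⊤) | OUT={d:+, e:-; rest ⊤}
  B2: | IN={d:+, e:-; rest ⊤} | OUT={d:+, e:-; rest ⊤}
  B3: | IN={d:+, e:-; rest ⊤} | OUT={b:-, e:-; rest ⊤}

Merge at B2: IN[B2] = OUT[B1] = {a: ⊤, b: ⊤, c: ⊤, d: +, e: -, f: ⊤}

Answer: {a: ⊤, b: ⊤, c: ⊤, d: +, e: -, f: ⊤}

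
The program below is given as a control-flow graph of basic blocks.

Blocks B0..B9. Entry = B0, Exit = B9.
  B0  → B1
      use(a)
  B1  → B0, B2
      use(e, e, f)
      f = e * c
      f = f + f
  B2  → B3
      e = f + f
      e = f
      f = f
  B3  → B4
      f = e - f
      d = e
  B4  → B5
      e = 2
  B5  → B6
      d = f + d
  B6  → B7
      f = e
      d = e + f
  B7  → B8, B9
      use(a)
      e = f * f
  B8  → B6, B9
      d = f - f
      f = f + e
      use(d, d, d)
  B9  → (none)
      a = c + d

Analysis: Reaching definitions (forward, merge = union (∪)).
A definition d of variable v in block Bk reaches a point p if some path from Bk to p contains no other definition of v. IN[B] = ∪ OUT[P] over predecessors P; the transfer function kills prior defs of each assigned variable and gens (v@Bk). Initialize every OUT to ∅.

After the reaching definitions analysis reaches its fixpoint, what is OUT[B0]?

Converged values:
  B0: | IN={f@B1} | OUT={f@B1}
  B1: | IN={f@B1} | OUT={f@B1}
  B2: | IN={f@B1} | OUT={e@B2, f@B2}
  B3: | IN={e@B2, f@B2} | OUT={d@B3, e@B2, f@B3}
  B4: | IN={d@B3, e@B2, f@B3} | OUT={d@B3, e@B4, f@B3}
  B5: | IN={d@B3, e@B4, f@B3} | OUT={d@B5, e@B4, f@B3}
  B6: | IN={d@B5, d@B8, e@B4, e@B7, f@B3, f@B8} | OUT={d@B6, e@B4, e@B7, f@B6}
  B7: | IN={d@B6, e@B4, e@B7, f@B6} | OUT={d@B6, e@B7, f@B6}
  B8: | IN={d@B6, e@B7, f@B6} | OUT={d@B8, e@B7, f@B8}
  B9: | IN={d@B6, d@B8, e@B7, f@B6, f@B8} | OUT={a@B9, d@B6, d@B8, e@B7, f@B6, f@B8}

Merge at B0 (entry node, so the boundary value {} is joined with the incoming edge(s)): IN[B0] = {} ⊔ OUT[B1] = {f@B1}
Applying B0's transfer function to that IN value gives OUT[B0] (row B0 above).

Answer: {f@B1}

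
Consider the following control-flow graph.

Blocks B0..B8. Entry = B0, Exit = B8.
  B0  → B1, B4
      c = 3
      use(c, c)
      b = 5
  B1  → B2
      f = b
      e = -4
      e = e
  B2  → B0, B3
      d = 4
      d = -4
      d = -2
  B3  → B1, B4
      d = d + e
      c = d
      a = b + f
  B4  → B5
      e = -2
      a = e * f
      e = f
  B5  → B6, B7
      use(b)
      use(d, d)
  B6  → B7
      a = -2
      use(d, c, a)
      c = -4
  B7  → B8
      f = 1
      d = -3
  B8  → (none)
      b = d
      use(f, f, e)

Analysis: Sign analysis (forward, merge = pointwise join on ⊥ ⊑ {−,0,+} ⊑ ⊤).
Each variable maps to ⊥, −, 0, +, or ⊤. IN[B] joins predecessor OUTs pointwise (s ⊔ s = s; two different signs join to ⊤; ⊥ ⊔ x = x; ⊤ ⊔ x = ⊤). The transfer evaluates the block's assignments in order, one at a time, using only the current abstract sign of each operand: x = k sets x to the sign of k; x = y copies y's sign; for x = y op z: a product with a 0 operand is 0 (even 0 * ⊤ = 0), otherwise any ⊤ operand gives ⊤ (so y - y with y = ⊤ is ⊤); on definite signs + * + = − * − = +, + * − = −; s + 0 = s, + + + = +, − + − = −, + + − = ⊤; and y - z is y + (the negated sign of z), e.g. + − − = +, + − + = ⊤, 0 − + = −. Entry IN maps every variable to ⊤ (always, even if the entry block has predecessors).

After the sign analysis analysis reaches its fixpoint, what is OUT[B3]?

Converged values:
  B0: | IN=(all ⊤) | OUT={b:+, c:+; rest ⊤}
  B1: | IN={b:+; rest ⊤} | OUT={b:+, e:-, f:+; rest ⊤}
  B2: | IN={b:+, e:-, f:+; rest ⊤} | OUT={b:+, d:-, e:-, f:+; rest ⊤}
  B3: | IN={b:+, d:-, e:-, f:+; rest ⊤} | OUT={a:+, b:+, c:-, d:-, e:-, f:+; rest ⊤}
  B4: | IN={b:+; rest ⊤} | OUT={b:+; rest ⊤}
  B5: | IN={b:+; rest ⊤} | OUT={b:+; rest ⊤}
  B6: | IN={b:+; rest ⊤} | OUT={a:-, b:+, c:-; rest ⊤}
  B7: | IN={b:+; rest ⊤} | OUT={b:+, d:-, f:+; rest ⊤}
  B8: | IN={b:+, d:-, f:+; rest ⊤} | OUT={b:-, d:-, f:+; rest ⊤}

Merge at B3: IN[B3] = OUT[B2] = {a: ⊤, b: +, c: ⊤, d: -, e: -, f: +}
Applying B3's transfer function to that IN value gives OUT[B3] (row B3 above).

Answer: {a: +, b: +, c: -, d: -, e: -, f: +}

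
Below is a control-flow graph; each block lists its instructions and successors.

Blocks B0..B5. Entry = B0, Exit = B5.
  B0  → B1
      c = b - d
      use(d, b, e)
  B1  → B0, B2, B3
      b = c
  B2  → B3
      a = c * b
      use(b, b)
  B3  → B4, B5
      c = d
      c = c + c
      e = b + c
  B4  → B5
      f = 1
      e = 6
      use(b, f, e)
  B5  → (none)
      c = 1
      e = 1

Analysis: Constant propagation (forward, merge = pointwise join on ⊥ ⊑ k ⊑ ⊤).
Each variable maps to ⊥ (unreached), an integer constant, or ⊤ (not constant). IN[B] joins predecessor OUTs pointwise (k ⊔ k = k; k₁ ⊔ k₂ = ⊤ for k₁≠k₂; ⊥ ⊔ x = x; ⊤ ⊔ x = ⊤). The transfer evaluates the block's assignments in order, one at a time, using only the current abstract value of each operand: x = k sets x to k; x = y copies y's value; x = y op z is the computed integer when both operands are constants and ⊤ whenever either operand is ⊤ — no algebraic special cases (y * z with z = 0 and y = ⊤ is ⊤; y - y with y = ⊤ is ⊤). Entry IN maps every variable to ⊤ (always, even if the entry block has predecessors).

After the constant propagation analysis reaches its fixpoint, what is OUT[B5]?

Converged values:
  B0:  IN=(all ⊤)  OUT=(all ⊤)
  B1:  IN=(all ⊤)  OUT=(all ⊤)
  B2:  IN=(all ⊤)  OUT=(all ⊤)
  B3:  IN=(all ⊤)  OUT=(all ⊤)
  B4:  IN=(all ⊤)  OUT={e:6, f:1; rest ⊤}
  B5:  IN=(all ⊤)  OUT={c:1, e:1; rest ⊤}

Merge at B5: IN[B5] = OUT[B3] ⊔ OUT[B4] = {a: ⊤, b: ⊤, c: ⊤, d: ⊤, e: ⊤, f: ⊤}
Applying B5's transfer function to that IN value gives OUT[B5] (row B5 above).

Answer: {a: ⊤, b: ⊤, c: 1, d: ⊤, e: 1, f: ⊤}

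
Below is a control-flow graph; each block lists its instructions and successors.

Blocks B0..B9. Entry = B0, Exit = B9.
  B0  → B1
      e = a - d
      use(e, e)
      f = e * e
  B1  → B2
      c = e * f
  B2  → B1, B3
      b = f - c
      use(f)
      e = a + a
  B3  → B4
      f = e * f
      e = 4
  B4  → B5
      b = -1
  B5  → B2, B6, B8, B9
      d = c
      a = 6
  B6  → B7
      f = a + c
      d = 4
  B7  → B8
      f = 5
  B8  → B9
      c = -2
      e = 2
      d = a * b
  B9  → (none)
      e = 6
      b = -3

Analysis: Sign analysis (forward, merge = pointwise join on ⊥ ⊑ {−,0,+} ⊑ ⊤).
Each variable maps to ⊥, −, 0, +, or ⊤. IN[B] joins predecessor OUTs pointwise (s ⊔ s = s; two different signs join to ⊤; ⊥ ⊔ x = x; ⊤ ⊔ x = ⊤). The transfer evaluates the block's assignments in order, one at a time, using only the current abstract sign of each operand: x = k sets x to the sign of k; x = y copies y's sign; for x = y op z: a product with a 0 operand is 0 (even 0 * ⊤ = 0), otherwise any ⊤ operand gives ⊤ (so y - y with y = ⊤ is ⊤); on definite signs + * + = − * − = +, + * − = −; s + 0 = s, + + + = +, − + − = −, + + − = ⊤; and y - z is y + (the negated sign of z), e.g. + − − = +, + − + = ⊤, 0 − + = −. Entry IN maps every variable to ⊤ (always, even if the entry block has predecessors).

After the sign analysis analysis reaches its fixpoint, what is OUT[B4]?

Answer: {a: ⊤, b: -, c: ⊤, d: ⊤, e: +, f: ⊤}

Derivation:
Per-block solution:
  B0:   IN=(all ⊤)   OUT=(all ⊤)
  B1:   IN=(all ⊤)   OUT=(all ⊤)
  B2:   IN=(all ⊤)   OUT=(all ⊤)
  B3:   IN=(all ⊤)   OUT={e:+; rest ⊤}
  B4:   IN={e:+; rest ⊤}   OUT={b:-, e:+; rest ⊤}
  B5:   IN={b:-, e:+; rest ⊤}   OUT={a:+, b:-, e:+; rest ⊤}
  B6:   IN={a:+, b:-, e:+; rest ⊤}   OUT={a:+, b:-, d:+, e:+; rest ⊤}
  B7:   IN={a:+, b:-, d:+, e:+; rest ⊤}   OUT={a:+, b:-, d:+, e:+, f:+; rest ⊤}
  B8:   IN={a:+, b:-, e:+; rest ⊤}   OUT={a:+, b:-, c:-, d:-, e:+; rest ⊤}
  B9:   IN={a:+, b:-, e:+; rest ⊤}   OUT={a:+, b:-, e:+; rest ⊤}

Merge at B4: IN[B4] = OUT[B3] = {a: ⊤, b: ⊤, c: ⊤, d: ⊤, e: +, f: ⊤}
Applying B4's transfer function to that IN value gives OUT[B4] (row B4 above).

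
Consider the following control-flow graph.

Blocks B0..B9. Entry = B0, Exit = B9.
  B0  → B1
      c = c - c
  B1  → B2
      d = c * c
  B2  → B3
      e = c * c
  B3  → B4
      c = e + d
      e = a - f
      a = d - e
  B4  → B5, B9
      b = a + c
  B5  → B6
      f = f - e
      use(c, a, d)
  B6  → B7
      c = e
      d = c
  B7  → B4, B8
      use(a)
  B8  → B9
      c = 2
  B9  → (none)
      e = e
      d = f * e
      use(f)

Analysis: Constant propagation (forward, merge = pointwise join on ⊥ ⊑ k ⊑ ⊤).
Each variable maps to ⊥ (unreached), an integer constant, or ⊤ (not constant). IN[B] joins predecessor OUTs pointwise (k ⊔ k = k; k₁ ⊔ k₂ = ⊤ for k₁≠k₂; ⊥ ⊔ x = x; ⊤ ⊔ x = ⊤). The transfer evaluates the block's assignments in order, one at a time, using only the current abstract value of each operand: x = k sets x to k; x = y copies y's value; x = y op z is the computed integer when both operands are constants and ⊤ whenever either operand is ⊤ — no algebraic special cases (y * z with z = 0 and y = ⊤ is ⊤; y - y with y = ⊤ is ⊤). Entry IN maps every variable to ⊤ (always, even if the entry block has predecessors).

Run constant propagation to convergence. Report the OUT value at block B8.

Fixpoint table:
  B0:  IN=(all ⊤)  OUT=(all ⊤)
  B1:  IN=(all ⊤)  OUT=(all ⊤)
  B2:  IN=(all ⊤)  OUT=(all ⊤)
  B3:  IN=(all ⊤)  OUT=(all ⊤)
  B4:  IN=(all ⊤)  OUT=(all ⊤)
  B5:  IN=(all ⊤)  OUT=(all ⊤)
  B6:  IN=(all ⊤)  OUT=(all ⊤)
  B7:  IN=(all ⊤)  OUT=(all ⊤)
  B8:  IN=(all ⊤)  OUT={c:2; rest ⊤}
  B9:  IN=(all ⊤)  OUT=(all ⊤)

Merge at B8: IN[B8] = OUT[B7] = {a: ⊤, b: ⊤, c: ⊤, d: ⊤, e: ⊤, f: ⊤}
Applying B8's transfer function to that IN value gives OUT[B8] (row B8 above).

Answer: {a: ⊤, b: ⊤, c: 2, d: ⊤, e: ⊤, f: ⊤}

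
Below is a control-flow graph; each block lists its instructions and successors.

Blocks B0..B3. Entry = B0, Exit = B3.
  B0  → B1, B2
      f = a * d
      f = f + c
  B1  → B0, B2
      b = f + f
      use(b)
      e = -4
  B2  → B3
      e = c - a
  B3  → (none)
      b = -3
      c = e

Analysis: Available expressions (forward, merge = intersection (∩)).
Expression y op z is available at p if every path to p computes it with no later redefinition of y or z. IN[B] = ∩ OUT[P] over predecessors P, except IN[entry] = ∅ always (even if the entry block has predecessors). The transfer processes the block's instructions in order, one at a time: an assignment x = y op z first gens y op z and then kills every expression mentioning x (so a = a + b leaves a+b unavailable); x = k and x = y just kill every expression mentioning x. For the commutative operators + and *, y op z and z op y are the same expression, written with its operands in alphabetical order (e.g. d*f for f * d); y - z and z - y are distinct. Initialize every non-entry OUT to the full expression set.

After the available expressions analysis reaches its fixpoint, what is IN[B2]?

Answer: {a*d}

Working:
Per-block solution:
  B0:   IN={}   OUT={a*d}
  B1:   IN={a*d}   OUT={a*d, f+f}
  B2:   IN={a*d}   OUT={a*d, c-a}
  B3:   IN={a*d, c-a}   OUT={a*d}

Merge at B2: IN[B2] = OUT[B0] ∩ OUT[B1] = {a*d}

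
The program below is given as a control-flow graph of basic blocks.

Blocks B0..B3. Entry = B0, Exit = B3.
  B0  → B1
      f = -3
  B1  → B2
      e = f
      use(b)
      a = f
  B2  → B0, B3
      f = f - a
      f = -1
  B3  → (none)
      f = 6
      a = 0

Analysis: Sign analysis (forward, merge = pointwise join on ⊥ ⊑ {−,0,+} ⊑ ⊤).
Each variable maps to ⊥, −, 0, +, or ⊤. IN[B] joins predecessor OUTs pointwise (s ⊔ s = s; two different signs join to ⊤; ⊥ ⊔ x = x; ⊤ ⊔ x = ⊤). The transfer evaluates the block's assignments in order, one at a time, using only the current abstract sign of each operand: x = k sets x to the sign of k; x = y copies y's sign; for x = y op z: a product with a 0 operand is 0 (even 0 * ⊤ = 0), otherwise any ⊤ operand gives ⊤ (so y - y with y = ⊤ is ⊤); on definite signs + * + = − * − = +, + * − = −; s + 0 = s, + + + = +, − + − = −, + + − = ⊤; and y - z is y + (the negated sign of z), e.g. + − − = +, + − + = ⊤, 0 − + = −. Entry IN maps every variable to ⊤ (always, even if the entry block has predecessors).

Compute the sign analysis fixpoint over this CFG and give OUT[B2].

Converged values:
  B0:  IN=(all ⊤)  OUT={f:-; rest ⊤}
  B1:  IN={f:-; rest ⊤}  OUT={a:-, e:-, f:-; rest ⊤}
  B2:  IN={a:-, e:-, f:-; rest ⊤}  OUT={a:-, e:-, f:-; rest ⊤}
  B3:  IN={a:-, e:-, f:-; rest ⊤}  OUT={a:0, e:-, f:+; rest ⊤}

Merge at B2: IN[B2] = OUT[B1] = {a: -, b: ⊤, c: ⊤, d: ⊤, e: -, f: -}
Applying B2's transfer function to that IN value gives OUT[B2] (row B2 above).

Answer: {a: -, b: ⊤, c: ⊤, d: ⊤, e: -, f: -}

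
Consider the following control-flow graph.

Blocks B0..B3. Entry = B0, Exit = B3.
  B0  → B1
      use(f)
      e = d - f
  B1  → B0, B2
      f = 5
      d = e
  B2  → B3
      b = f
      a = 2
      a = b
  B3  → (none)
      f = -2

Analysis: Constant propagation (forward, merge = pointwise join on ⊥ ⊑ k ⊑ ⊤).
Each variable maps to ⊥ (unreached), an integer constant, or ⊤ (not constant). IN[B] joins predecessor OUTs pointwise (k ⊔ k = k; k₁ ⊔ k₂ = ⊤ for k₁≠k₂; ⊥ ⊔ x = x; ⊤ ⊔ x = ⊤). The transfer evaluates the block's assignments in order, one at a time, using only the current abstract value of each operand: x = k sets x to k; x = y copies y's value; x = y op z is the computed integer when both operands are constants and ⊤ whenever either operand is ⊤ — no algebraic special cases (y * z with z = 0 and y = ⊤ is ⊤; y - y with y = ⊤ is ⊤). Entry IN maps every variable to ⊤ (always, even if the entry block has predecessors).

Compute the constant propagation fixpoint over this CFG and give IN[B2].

Answer: {a: ⊤, b: ⊤, c: ⊤, d: ⊤, e: ⊤, f: 5}

Derivation:
Per-block solution:
  B0:  IN=(all ⊤)  OUT=(all ⊤)
  B1:  IN=(all ⊤)  OUT={f:5; rest ⊤}
  B2:  IN={f:5; rest ⊤}  OUT={a:5, b:5, f:5; rest ⊤}
  B3:  IN={a:5, b:5, f:5; rest ⊤}  OUT={a:5, b:5, f:-2; rest ⊤}

Merge at B2: IN[B2] = OUT[B1] = {a: ⊤, b: ⊤, c: ⊤, d: ⊤, e: ⊤, f: 5}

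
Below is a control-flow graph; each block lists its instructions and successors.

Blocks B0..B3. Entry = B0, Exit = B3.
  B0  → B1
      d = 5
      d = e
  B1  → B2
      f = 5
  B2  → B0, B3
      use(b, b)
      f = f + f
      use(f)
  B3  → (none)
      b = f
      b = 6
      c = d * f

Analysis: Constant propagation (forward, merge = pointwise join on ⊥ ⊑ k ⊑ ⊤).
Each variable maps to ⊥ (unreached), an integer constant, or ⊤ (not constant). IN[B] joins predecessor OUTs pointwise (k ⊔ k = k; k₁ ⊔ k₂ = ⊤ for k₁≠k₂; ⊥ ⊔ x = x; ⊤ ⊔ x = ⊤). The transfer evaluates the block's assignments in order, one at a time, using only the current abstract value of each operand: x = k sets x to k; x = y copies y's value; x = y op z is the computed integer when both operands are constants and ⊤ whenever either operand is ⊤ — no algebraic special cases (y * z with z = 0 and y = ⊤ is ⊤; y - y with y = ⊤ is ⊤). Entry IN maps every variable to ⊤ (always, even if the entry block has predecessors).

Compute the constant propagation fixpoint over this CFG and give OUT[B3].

Answer: {a: ⊤, b: 6, c: ⊤, d: ⊤, e: ⊤, f: 10}

Derivation:
Fixpoint table:
  B0: | IN=(all ⊤) | OUT=(all ⊤)
  B1: | IN=(all ⊤) | OUT={f:5; rest ⊤}
  B2: | IN={f:5; rest ⊤} | OUT={f:10; rest ⊤}
  B3: | IN={f:10; rest ⊤} | OUT={b:6, f:10; rest ⊤}

Merge at B3: IN[B3] = OUT[B2] = {a: ⊤, b: ⊤, c: ⊤, d: ⊤, e: ⊤, f: 10}
Applying B3's transfer function to that IN value gives OUT[B3] (row B3 above).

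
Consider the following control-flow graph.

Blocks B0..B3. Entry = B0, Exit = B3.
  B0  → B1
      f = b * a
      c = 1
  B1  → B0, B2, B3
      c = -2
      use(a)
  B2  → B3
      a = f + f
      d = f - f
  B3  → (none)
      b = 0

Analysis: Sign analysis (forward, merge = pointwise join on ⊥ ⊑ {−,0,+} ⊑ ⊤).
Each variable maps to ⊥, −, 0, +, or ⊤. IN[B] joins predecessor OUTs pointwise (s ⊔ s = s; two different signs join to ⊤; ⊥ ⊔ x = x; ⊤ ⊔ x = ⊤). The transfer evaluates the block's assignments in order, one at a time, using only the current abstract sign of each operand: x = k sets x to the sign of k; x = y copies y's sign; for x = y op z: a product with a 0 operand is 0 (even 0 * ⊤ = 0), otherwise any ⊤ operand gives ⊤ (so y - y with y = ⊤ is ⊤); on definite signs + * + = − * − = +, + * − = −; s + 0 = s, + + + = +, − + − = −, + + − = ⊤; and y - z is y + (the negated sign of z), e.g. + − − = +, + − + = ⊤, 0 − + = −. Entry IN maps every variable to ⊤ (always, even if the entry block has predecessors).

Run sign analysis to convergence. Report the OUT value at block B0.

Converged values:
  B0:  IN=(all ⊤)  OUT={c:+; rest ⊤}
  B1:  IN={c:+; rest ⊤}  OUT={c:-; rest ⊤}
  B2:  IN={c:-; rest ⊤}  OUT={c:-; rest ⊤}
  B3:  IN={c:-; rest ⊤}  OUT={b:0, c:-; rest ⊤}

Merge at B0 (entry node, so the boundary value (all ⊤) is joined with the incoming edge(s)): IN[B0] = (all ⊤) ⊔ OUT[B1] = {a: ⊤, b: ⊤, c: ⊤, d: ⊤, e: ⊤, f: ⊤}
Applying B0's transfer function to that IN value gives OUT[B0] (row B0 above).

Answer: {a: ⊤, b: ⊤, c: +, d: ⊤, e: ⊤, f: ⊤}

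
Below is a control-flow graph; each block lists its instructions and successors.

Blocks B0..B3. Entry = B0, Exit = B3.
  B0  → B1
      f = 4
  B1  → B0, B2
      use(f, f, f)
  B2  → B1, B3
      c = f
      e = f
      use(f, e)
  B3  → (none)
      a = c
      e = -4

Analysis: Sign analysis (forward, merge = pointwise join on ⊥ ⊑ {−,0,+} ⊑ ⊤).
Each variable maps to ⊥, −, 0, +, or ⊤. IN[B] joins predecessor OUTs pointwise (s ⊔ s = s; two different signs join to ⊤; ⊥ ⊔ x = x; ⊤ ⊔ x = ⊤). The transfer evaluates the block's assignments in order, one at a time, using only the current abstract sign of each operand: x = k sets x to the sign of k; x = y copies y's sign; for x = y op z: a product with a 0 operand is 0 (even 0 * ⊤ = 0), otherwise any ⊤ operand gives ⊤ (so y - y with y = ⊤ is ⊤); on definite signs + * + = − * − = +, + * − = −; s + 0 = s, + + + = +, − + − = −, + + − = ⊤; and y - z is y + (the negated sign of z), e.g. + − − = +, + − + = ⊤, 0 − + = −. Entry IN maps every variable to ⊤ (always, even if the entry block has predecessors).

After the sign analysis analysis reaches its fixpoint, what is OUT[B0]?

Answer: {a: ⊤, b: ⊤, c: ⊤, d: ⊤, e: ⊤, f: +}

Working:
Converged values:
  B0:   IN=(all ⊤)   OUT={f:+; rest ⊤}
  B1:   IN={f:+; rest ⊤}   OUT={f:+; rest ⊤}
  B2:   IN={f:+; rest ⊤}   OUT={c:+, e:+, f:+; rest ⊤}
  B3:   IN={c:+, e:+, f:+; rest ⊤}   OUT={a:+, c:+, e:-, f:+; rest ⊤}

Merge at B0 (entry node, so the boundary value (all ⊤) is joined with the incoming edge(s)): IN[B0] = (all ⊤) ⊔ OUT[B1] = {a: ⊤, b: ⊤, c: ⊤, d: ⊤, e: ⊤, f: ⊤}
Applying B0's transfer function to that IN value gives OUT[B0] (row B0 above).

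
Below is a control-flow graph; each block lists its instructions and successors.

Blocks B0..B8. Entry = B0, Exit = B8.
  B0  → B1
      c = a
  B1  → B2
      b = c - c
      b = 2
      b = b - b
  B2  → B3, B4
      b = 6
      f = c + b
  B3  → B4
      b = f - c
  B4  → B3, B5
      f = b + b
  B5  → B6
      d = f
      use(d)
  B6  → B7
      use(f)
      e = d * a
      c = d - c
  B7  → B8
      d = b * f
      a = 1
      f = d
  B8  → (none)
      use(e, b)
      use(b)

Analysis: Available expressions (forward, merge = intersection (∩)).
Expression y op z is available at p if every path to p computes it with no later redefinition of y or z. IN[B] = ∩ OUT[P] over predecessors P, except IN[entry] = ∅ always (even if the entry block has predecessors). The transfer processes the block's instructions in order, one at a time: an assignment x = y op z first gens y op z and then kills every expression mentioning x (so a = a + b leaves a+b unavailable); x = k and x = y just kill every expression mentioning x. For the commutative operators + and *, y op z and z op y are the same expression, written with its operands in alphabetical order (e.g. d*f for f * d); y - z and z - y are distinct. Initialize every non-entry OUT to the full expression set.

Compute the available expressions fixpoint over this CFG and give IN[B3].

Converged values:
  B0:   IN={}   OUT={}
  B1:   IN={}   OUT={c-c}
  B2:   IN={c-c}   OUT={b+c, c-c}
  B3:   IN={c-c}   OUT={c-c, f-c}
  B4:   IN={c-c}   OUT={b+b, c-c}
  B5:   IN={b+b, c-c}   OUT={b+b, c-c}
  B6:   IN={b+b, c-c}   OUT={a*d, b+b}
  B7:   IN={a*d, b+b}   OUT={b+b}
  B8:   IN={b+b}   OUT={b+b}

Merge at B3: IN[B3] = OUT[B2] ∩ OUT[B4] = {c-c}

Answer: {c-c}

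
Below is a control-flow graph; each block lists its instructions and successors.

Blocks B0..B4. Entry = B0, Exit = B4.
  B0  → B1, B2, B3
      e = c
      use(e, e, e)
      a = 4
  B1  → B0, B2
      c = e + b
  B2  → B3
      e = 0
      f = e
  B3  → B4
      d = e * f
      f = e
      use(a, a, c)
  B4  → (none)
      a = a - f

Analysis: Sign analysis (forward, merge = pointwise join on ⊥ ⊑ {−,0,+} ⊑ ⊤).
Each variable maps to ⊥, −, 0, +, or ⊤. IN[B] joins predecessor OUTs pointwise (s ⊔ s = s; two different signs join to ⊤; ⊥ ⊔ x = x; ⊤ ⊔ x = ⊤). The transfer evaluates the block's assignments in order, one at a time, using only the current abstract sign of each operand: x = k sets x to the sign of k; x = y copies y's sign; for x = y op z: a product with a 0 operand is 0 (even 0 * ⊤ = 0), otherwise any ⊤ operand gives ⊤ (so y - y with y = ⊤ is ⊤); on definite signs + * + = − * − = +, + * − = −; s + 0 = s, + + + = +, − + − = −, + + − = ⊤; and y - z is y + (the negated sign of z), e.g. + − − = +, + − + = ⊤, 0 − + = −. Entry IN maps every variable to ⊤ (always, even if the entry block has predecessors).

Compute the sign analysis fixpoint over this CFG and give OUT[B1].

Fixpoint table:
  B0:  IN=(all ⊤)  OUT={a:+; rest ⊤}
  B1:  IN={a:+; rest ⊤}  OUT={a:+; rest ⊤}
  B2:  IN={a:+; rest ⊤}  OUT={a:+, e:0, f:0; rest ⊤}
  B3:  IN={a:+; rest ⊤}  OUT={a:+; rest ⊤}
  B4:  IN={a:+; rest ⊤}  OUT=(all ⊤)

Merge at B1: IN[B1] = OUT[B0] = {a: +, b: ⊤, c: ⊤, d: ⊤, e: ⊤, f: ⊤}
Applying B1's transfer function to that IN value gives OUT[B1] (row B1 above).

Answer: {a: +, b: ⊤, c: ⊤, d: ⊤, e: ⊤, f: ⊤}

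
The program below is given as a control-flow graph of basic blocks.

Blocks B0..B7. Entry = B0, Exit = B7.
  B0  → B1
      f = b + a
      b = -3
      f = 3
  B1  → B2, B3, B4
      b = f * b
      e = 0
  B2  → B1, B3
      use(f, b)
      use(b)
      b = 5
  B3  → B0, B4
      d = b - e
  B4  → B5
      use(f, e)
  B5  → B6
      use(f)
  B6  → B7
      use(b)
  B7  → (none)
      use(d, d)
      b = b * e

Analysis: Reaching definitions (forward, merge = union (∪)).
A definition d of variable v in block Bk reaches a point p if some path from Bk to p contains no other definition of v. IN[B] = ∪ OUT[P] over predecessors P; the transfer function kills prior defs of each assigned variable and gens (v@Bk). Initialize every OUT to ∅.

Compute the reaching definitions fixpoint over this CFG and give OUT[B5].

Answer: {b@B1, b@B2, d@B3, e@B1, f@B0}

Derivation:
Per-block solution:
  B0:   IN={b@B1, b@B2, d@B3, e@B1, f@B0}   OUT={b@B0, d@B3, e@B1, f@B0}
  B1:   IN={b@B0, b@B2, d@B3, e@B1, f@B0}   OUT={b@B1, d@B3, e@B1, f@B0}
  B2:   IN={b@B1, d@B3, e@B1, f@B0}   OUT={b@B2, d@B3, e@B1, f@B0}
  B3:   IN={b@B1, b@B2, d@B3, e@B1, f@B0}   OUT={b@B1, b@B2, d@B3, e@B1, f@B0}
  B4:   IN={b@B1, b@B2, d@B3, e@B1, f@B0}   OUT={b@B1, b@B2, d@B3, e@B1, f@B0}
  B5:   IN={b@B1, b@B2, d@B3, e@B1, f@B0}   OUT={b@B1, b@B2, d@B3, e@B1, f@B0}
  B6:   IN={b@B1, b@B2, d@B3, e@B1, f@B0}   OUT={b@B1, b@B2, d@B3, e@B1, f@B0}
  B7:   IN={b@B1, b@B2, d@B3, e@B1, f@B0}   OUT={b@B7, d@B3, e@B1, f@B0}

Merge at B5: IN[B5] = OUT[B4] = {b@B1, b@B2, d@B3, e@B1, f@B0}
Applying B5's transfer function to that IN value gives OUT[B5] (row B5 above).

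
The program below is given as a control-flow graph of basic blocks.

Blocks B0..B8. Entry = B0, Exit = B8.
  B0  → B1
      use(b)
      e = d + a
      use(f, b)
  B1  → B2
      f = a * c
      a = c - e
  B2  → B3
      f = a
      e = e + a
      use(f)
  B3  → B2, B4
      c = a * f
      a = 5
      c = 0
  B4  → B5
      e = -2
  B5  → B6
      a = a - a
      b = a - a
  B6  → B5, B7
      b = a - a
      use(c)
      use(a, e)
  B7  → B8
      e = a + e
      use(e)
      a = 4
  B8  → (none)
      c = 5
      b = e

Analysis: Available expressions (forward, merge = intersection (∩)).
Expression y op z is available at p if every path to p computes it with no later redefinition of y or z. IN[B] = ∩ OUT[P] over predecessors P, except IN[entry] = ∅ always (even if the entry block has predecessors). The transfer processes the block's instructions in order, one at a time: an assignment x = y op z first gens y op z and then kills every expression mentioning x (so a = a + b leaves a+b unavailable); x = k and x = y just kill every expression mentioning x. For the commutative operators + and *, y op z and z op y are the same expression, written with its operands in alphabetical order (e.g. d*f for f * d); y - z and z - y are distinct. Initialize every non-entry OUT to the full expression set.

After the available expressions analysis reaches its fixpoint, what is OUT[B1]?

Fixpoint table:
  B0: | IN={} | OUT={a+d}
  B1: | IN={a+d} | OUT={c-e}
  B2: | IN={} | OUT={}
  B3: | IN={} | OUT={}
  B4: | IN={} | OUT={}
  B5: | IN={} | OUT={a-a}
  B6: | IN={a-a} | OUT={a-a}
  B7: | IN={a-a} | OUT={}
  B8: | IN={} | OUT={}

Merge at B1: IN[B1] = OUT[B0] = {a+d}
Applying B1's transfer function to that IN value gives OUT[B1] (row B1 above).

Answer: {c-e}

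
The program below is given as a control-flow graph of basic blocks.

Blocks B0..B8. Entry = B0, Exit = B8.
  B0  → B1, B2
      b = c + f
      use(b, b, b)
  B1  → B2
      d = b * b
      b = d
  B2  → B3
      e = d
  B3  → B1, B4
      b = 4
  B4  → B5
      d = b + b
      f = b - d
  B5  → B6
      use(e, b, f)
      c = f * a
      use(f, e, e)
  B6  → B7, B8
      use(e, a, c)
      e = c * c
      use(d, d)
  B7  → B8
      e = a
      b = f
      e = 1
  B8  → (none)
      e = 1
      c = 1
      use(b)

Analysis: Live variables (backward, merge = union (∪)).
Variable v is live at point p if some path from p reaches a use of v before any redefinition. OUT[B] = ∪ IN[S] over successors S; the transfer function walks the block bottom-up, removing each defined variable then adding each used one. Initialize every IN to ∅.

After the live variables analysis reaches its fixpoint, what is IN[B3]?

Answer: {a, e}

Trace:
Converged values:
  B0:   IN={a, c, d, f}   OUT={a, b, d}
  B1:   IN={a, b}   OUT={a, d}
  B2:   IN={a, d}   OUT={a, e}
  B3:   IN={a, e}   OUT={a, b, e}
  B4:   IN={a, b, e}   OUT={a, b, d, e, f}
  B5:   IN={a, b, d, e, f}   OUT={a, b, c, d, e, f}
  B6:   IN={a, b, c, d, e, f}   OUT={a, b, f}
  B7:   IN={a, f}   OUT={b}
  B8:   IN={b}   OUT={}

Merge at B3: OUT[B3] = IN[B1] ⊔ IN[B4] = {a, b, e}
Applying B3's transfer function to that OUT value gives IN[B3] (row B3 above).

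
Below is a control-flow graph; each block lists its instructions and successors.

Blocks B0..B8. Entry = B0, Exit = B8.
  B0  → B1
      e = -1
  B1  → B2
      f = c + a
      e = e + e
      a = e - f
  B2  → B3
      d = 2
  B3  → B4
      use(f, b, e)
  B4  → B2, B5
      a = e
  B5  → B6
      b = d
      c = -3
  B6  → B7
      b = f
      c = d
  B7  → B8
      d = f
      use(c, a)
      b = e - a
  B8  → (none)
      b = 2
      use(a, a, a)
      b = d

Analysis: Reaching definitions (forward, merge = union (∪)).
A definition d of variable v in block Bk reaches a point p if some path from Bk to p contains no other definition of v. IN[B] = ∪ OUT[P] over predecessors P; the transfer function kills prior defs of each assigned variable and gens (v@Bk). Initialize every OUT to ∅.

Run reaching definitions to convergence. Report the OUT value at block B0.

Per-block solution:
  B0:  IN={}  OUT={e@B0}
  B1:  IN={e@B0}  OUT={a@B1, e@B1, f@B1}
  B2:  IN={a@B1, a@B4, d@B2, e@B1, f@B1}  OUT={a@B1, a@B4, d@B2, e@B1, f@B1}
  B3:  IN={a@B1, a@B4, d@B2, e@B1, f@B1}  OUT={a@B1, a@B4, d@B2, e@B1, f@B1}
  B4:  IN={a@B1, a@B4, d@B2, e@B1, f@B1}  OUT={a@B4, d@B2, e@B1, f@B1}
  B5:  IN={a@B4, d@B2, e@B1, f@B1}  OUT={a@B4, b@B5, c@B5, d@B2, e@B1, f@B1}
  B6:  IN={a@B4, b@B5, c@B5, d@B2, e@B1, f@B1}  OUT={a@B4, b@B6, c@B6, d@B2, e@B1, f@B1}
  B7:  IN={a@B4, b@B6, c@B6, d@B2, e@B1, f@B1}  OUT={a@B4, b@B7, c@B6, d@B7, e@B1, f@B1}
  B8:  IN={a@B4, b@B7, c@B6, d@B7, e@B1, f@B1}  OUT={a@B4, b@B8, c@B6, d@B7, e@B1, f@B1}

B0 is the boundary node: IN[B0] = {}
Applying B0's transfer function to that IN value gives OUT[B0] (row B0 above).

Answer: {e@B0}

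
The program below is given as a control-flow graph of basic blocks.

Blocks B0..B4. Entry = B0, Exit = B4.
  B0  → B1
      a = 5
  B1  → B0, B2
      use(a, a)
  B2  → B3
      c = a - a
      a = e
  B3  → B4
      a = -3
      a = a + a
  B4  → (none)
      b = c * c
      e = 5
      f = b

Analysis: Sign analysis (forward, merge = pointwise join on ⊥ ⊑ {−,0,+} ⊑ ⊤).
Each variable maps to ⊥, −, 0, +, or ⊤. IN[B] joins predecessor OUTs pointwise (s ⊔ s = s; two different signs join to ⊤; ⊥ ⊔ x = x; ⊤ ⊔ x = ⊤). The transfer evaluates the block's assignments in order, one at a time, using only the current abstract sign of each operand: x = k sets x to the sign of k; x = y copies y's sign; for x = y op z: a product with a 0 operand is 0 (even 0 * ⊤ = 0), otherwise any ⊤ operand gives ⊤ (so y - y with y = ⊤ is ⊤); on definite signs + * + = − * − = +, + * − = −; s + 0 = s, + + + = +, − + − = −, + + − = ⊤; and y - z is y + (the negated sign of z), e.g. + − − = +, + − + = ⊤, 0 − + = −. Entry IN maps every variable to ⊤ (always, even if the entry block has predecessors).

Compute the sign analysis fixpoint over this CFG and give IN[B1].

Converged values:
  B0:  IN=(all ⊤)  OUT={a:+; rest ⊤}
  B1:  IN={a:+; rest ⊤}  OUT={a:+; rest ⊤}
  B2:  IN={a:+; rest ⊤}  OUT=(all ⊤)
  B3:  IN=(all ⊤)  OUT={a:-; rest ⊤}
  B4:  IN={a:-; rest ⊤}  OUT={a:-, e:+; rest ⊤}

Merge at B1: IN[B1] = OUT[B0] = {a: +, b: ⊤, c: ⊤, d: ⊤, e: ⊤, f: ⊤}

Answer: {a: +, b: ⊤, c: ⊤, d: ⊤, e: ⊤, f: ⊤}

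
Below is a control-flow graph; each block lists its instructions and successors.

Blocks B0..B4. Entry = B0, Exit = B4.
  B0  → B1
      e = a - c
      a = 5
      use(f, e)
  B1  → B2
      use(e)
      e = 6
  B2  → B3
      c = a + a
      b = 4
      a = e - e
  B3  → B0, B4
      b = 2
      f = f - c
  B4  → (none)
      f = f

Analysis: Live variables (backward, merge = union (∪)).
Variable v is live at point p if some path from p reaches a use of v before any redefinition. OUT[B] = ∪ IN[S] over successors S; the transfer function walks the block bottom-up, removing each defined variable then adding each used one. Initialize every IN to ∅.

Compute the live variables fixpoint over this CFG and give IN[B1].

Answer: {a, e, f}

Derivation:
Fixpoint table:
  B0:  IN={a, c, f}  OUT={a, e, f}
  B1:  IN={a, e, f}  OUT={a, e, f}
  B2:  IN={a, e, f}  OUT={a, c, f}
  B3:  IN={a, c, f}  OUT={a, c, f}
  B4:  IN={f}  OUT={}

Merge at B1: OUT[B1] = IN[B2] = {a, e, f}
Applying B1's transfer function to that OUT value gives IN[B1] (row B1 above).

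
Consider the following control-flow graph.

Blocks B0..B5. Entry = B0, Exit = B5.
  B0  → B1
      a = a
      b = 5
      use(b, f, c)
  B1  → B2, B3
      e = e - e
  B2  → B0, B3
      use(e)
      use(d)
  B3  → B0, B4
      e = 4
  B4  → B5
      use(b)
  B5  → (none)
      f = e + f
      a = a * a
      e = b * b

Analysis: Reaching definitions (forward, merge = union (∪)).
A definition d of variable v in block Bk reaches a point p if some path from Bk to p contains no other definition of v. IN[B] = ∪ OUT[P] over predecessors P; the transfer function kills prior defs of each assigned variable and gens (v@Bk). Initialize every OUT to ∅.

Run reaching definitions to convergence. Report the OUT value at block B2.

Fixpoint table:
  B0:  IN={a@B0, b@B0, e@B1, e@B3}  OUT={a@B0, b@B0, e@B1, e@B3}
  B1:  IN={a@B0, b@B0, e@B1, e@B3}  OUT={a@B0, b@B0, e@B1}
  B2:  IN={a@B0, b@B0, e@B1}  OUT={a@B0, b@B0, e@B1}
  B3:  IN={a@B0, b@B0, e@B1}  OUT={a@B0, b@B0, e@B3}
  B4:  IN={a@B0, b@B0, e@B3}  OUT={a@B0, b@B0, e@B3}
  B5:  IN={a@B0, b@B0, e@B3}  OUT={a@B5, b@B0, e@B5, f@B5}

Merge at B2: IN[B2] = OUT[B1] = {a@B0, b@B0, e@B1}
Applying B2's transfer function to that IN value gives OUT[B2] (row B2 above).

Answer: {a@B0, b@B0, e@B1}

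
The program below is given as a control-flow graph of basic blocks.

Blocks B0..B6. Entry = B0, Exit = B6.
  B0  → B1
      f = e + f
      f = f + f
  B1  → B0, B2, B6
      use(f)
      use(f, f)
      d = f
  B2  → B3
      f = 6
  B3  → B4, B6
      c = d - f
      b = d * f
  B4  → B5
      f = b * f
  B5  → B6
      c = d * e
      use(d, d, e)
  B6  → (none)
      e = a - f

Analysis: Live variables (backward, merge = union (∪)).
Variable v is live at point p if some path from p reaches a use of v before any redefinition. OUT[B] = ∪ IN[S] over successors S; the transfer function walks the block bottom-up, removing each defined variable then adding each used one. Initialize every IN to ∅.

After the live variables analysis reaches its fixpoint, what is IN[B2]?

Fixpoint table:
  B0:  IN={a, e, f}  OUT={a, e, f}
  B1:  IN={a, e, f}  OUT={a, d, e, f}
  B2:  IN={a, d, e}  OUT={a, d, e, f}
  B3:  IN={a, d, e, f}  OUT={a, b, d, e, f}
  B4:  IN={a, b, d, e, f}  OUT={a, d, e, f}
  B5:  IN={a, d, e, f}  OUT={a, f}
  B6:  IN={a, f}  OUT={}

Merge at B2: OUT[B2] = IN[B3] = {a, d, e, f}
Applying B2's transfer function to that OUT value gives IN[B2] (row B2 above).

Answer: {a, d, e}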